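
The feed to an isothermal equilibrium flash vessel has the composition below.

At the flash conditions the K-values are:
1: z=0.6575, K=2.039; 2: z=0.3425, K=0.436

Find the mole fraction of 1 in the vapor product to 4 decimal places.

Let β = V/F and solve Σ zᵢ(Kᵢ−1)/(1+β(Kᵢ−1)) = 0.
Check two-phase: ΣzᵢKᵢ = 1.4900 > 1 and Σzᵢ/Kᵢ = 1.1080 > 1, so g(0) = 0.4900 > 0 and g(1) = -0.1080 < 0.
Binary case is linear: z₁(K₁−1)(1+β(K₂−1)) + z₂(K₂−1)(1+β(K₁−1)) = 0
⇒ β = [z₁(K₁−1)+z₂(K₂−1)] / [−(K₁−1)(K₂−1)] = 0.48997/0.58600 = 0.8361
Compositions from xᵢ = zᵢ/(1+β(Kᵢ−1)), yᵢ = Kᵢxᵢ:
  1: x = 0.3518, y = 0.7174
  2: x = 0.6482, y = 0.2826

y_1 = 0.7174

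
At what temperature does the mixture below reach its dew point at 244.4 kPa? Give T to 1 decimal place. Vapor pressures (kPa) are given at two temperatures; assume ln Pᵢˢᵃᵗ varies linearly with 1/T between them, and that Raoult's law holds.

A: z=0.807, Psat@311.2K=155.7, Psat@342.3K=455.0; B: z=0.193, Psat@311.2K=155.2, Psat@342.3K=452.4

T = 323.6 K

Dew-point temperature: Σzᵢ·P/Pᵢˢᵃᵗ(T) = 1. Interpolate ln Pᵢˢᵃᵗ = aᵢ + bᵢ/T.
  T = 311.2 K: ΣzᵢP/Pᵢˢᵃᵗ = 1.5707
  T = 342.3 K: ΣzᵢP/Pᵢˢᵃᵗ = 0.5377
  T = 326.8 K: ΣzᵢP/Pᵢˢᵃᵗ = 0.8943
  T = 319.0 K: ΣzᵢP/Pᵢˢᵃᵗ = 1.1771
  T = 322.9 K: ΣzᵢP/Pᵢˢᵃᵗ = 1.0243
  T = 324.9 K: ΣzᵢP/Pᵢˢᵃᵗ = 0.9551
Interpolating between 322.9 K and 324.9 K gives T ≈ 323.6 K.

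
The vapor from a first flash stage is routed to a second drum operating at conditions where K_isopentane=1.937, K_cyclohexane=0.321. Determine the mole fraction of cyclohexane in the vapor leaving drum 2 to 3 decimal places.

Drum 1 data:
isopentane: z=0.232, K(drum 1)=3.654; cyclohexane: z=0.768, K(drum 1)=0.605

Drum 1:
Let ψ₁ = V/F and solve Σ zᵢ(Kᵢ−1)/(1+ψ₁(Kᵢ−1)) = 0.
Check two-phase: ΣzᵢKᵢ = 1.312 > 1 and Σzᵢ/Kᵢ = 1.333 > 1, so g(0) = 0.312 > 0 and g(1) = -0.333 < 0.
Newton–Raphson from ψ₁ = 0.32:
  ψ₁ = 0.320: g = -0.0143, g' = -0.635 → ψ₁ = 0.297
  ψ₁ = 0.297: g = 0.0003, g' = -0.664 → ψ₁ = 0.298
Converged at ψ₁ = 0.298.
Drum-1 compositions:
  isopentane: x = 0.130, y = 0.473
  cyclohexane: x = 0.870, y = 0.527
Drum-2 feed = drum-1 vapor: z₂ = (0.4734, 0.5266).
Drum 2:
Rachford–Rice: g(ψ₂) = Σ zᵢ(Kᵢ−1)/(1+ψ₂(Kᵢ−1)) = 0.
Feasibility: ΣzᵢKᵢ = 1.086, Σzᵢ/Kᵢ = 1.885 — both > 1, two phases present.
Binary case is linear: z₁(K₁−1)(1+ψ₂(K₂−1)) + z₂(K₂−1)(1+ψ₂(K₁−1)) = 0
⇒ ψ₂ = [z₁(K₁−1)+z₂(K₂−1)] / [−(K₁−1)(K₂−1)] = 0.0860/0.6362 = 0.135
  isopentane: x = 0.420, y = 0.814
  cyclohexane: x = 0.580, y = 0.186

y_cyclohexane (drum 2) = 0.186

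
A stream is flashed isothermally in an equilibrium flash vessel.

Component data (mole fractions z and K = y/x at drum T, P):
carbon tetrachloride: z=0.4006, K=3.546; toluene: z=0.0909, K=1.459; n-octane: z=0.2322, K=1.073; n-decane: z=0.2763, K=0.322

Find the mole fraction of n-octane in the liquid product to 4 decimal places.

Material balance + equilibrium reduce to Σ zᵢ(Kᵢ−1)/(1+ψ(Kᵢ−1)) = 0.
Check two-phase: ΣzᵢKᵢ = 1.8913 > 1 and Σzᵢ/Kᵢ = 1.2498 > 1, so g(0) = 0.8913 > 0 and g(1) = -0.2498 < 0.
Newton–Raphson from ψ = 0.5:
  ψ = 0.5000: g = 0.21560, g' = -0.8071 → ψ = 0.7671
  ψ = 0.7671: g = 0.00193, g' = -0.8609 → ψ = 0.7694
Converged at ψ = 0.7694.
Compositions from xᵢ = zᵢ/(1+ψ(Kᵢ−1)), yᵢ = Kᵢxᵢ:
  carbon tetrachloride: x = 0.1354, y = 0.4801
  toluene: x = 0.0672, y = 0.0980
  n-octane: x = 0.2199, y = 0.2359
  n-decane: x = 0.5776, y = 0.1860

x_n-octane = 0.2199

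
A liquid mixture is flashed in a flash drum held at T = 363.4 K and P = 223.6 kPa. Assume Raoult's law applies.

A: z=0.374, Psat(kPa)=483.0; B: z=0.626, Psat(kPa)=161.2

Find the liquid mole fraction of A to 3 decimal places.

x_A = 0.194

Raoult's law: Kᵢ = Pᵢˢᵃᵗ/P = Pᵢˢᵃᵗ/223.6.
  K_A = 483.0/223.6 = 2.16011, K_B = 161.2/223.6 = 0.72093
Binary case is linear: z₁(K₁−1)(1+V/F(K₂−1)) + z₂(K₂−1)(1+V/F(K₁−1)) = 0
⇒ V/F = [z₁(K₁−1)+z₂(K₂−1)] / [−(K₁−1)(K₂−1)] = 0.2592/0.3238 = 0.801
Compositions from xᵢ = zᵢ/(1+V/F(Kᵢ−1)), yᵢ = Kᵢxᵢ:
  A: x = 0.194, y = 0.419
  B: x = 0.806, y = 0.581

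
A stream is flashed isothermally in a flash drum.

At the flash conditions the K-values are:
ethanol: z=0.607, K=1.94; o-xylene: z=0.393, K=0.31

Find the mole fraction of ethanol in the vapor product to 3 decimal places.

y_ethanol = 0.821

Rachford–Rice: g(V/F) = Σ zᵢ(Kᵢ−1)/(1+V/F(Kᵢ−1)) = 0.
g(0) = ΣzᵢKᵢ − 1 = 0.299 and g(1) = 1 − Σzᵢ/Kᵢ = -0.581, so a root lies in (0, 1).
Newton iteration, V/F⁰ = 0.47:
  V/F = 0.470: g = -0.0056, g' = -0.668 → V/F = 0.462
Converged at V/F = 0.462.
Compositions from xᵢ = zᵢ/(1+V/F(Kᵢ−1)), yᵢ = Kᵢxᵢ:
  ethanol: x = 0.423, y = 0.821
  o-xylene: x = 0.577, y = 0.179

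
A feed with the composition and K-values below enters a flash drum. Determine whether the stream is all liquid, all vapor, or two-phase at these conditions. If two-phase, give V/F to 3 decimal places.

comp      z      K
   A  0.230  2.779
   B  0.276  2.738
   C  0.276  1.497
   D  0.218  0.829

all vapor

ΣzᵢKᵢ = 1.989; Σzᵢ/Kᵢ = 0.631.
Since Σzᵢ/Kᵢ < 1 the mixture is above its dew point — single vapor phase.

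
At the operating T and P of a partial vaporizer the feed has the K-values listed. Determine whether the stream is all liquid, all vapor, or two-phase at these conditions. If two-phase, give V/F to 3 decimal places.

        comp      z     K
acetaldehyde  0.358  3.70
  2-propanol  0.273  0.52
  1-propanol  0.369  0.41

ΣzᵢKᵢ = 1.618; Σzᵢ/Kᵢ = 1.522.
Both exceed 1, so a two-phase solution exists.
Let ψ = V/F and solve Σ zᵢ(Kᵢ−1)/(1+ψ(Kᵢ−1)) = 0.
Newton iteration, ψ⁰ = 0.5:
  ψ = 0.500: g = -0.0699, g' = -0.840 → ψ = 0.417
  ψ = 0.417: g = 0.0023, g' = -0.902 → ψ = 0.419
Converged at ψ = 0.419.

two-phase, V/F = 0.419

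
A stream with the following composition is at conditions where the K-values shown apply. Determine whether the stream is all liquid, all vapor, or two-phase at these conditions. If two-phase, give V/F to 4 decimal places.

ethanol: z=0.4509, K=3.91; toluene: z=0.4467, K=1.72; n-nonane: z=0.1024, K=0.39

all vapor

ΣzᵢKᵢ = 2.5713; Σzᵢ/Kᵢ = 0.6376.
Since Σzᵢ/Kᵢ < 1 the mixture is above its dew point — single vapor phase.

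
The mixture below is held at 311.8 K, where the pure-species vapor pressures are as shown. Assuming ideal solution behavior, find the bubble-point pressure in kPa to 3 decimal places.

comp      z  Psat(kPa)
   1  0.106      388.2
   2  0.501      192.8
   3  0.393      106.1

Pbub = 179.439 kPa

At the bubble point ψ → 0, so ΣzᵢKᵢ = 1 with Kᵢ = Pᵢˢᵃᵗ/P ⇒ P = ΣzᵢPᵢˢᵃᵗ.
P = 0.106·388.2 + 0.501·192.8 + 0.393·106.1 = 179.439 kPa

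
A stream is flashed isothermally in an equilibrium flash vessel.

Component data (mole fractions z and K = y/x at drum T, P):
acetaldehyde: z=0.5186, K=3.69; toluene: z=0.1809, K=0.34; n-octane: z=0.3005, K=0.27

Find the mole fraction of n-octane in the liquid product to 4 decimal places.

Rachford–Rice: g(ψ) = Σ zᵢ(Kᵢ−1)/(1+ψ(Kᵢ−1)) = 0.
Check two-phase: ΣzᵢKᵢ = 2.0563 > 1 and Σzᵢ/Kᵢ = 1.7856 > 1, so g(0) = 1.0563 > 0 and g(1) = -0.7856 < 0.
Iterate (Newton) starting at ψ = 0.5:
  ψ = 0.5000: g = 0.07124, g' = -1.2551 → ψ = 0.5568
  ψ = 0.5568: g = 0.00020, g' = -1.2530 → ψ = 0.5569
Converged at ψ = 0.5569.
Compositions from xᵢ = zᵢ/(1+ψ(Kᵢ−1)), yᵢ = Kᵢxᵢ:
  acetaldehyde: x = 0.2076, y = 0.7660
  toluene: x = 0.2860, y = 0.0973
  n-octane: x = 0.5064, y = 0.1367

x_n-octane = 0.5064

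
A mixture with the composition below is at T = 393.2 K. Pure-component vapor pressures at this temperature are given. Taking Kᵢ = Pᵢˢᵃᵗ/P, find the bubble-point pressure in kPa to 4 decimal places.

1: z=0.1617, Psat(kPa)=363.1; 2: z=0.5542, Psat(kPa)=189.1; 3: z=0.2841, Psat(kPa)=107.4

At the bubble point ψ → 0, so ΣzᵢKᵢ = 1 with Kᵢ = Pᵢˢᵃᵗ/P ⇒ P = ΣzᵢPᵢˢᵃᵗ.
P = 0.1617·363.1 + 0.5542·189.1 + 0.2841·107.4 = 194.0248 kPa

Pbub = 194.0248 kPa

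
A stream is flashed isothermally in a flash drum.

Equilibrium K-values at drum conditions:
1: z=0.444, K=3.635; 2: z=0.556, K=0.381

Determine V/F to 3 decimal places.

Material balance + equilibrium reduce to Σ zᵢ(Kᵢ−1)/(1+V/F(Kᵢ−1)) = 0.
Check two-phase: ΣzᵢKᵢ = 1.826 > 1 and Σzᵢ/Kᵢ = 1.581 > 1, so g(0) = 0.826 > 0 and g(1) = -0.581 < 0.
Newton–Raphson from V/F = 0.41:
  V/F = 0.410: g = 0.1012, g' = -1.095 → V/F = 0.502
  V/F = 0.502: g = 0.0040, g' = -1.020 → V/F = 0.506
Converged at V/F = 0.506.

V/F = 0.506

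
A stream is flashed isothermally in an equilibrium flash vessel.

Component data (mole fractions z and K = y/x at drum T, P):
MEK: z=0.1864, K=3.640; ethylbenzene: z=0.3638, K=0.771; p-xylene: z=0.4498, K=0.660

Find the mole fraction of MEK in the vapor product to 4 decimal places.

y_MEK = 0.3619

Rachford–Rice: g(ψ) = Σ zᵢ(Kᵢ−1)/(1+ψ(Kᵢ−1)) = 0.
g(0) = ΣzᵢKᵢ − 1 = 0.2559 and g(1) = 1 − Σzᵢ/Kᵢ = -0.2046, so a root lies in (0, 1).
Newton iteration, ψ⁰ = 0.46:
  ψ = 0.4600: g = -0.05218, g' = -0.3618 → ψ = 0.3158
  ψ = 0.3158: g = 0.00723, g' = -0.4738 → ψ = 0.3311
  ψ = 0.3311: g = 0.00012, g' = -0.4583 → ψ = 0.3313
Converged at ψ = 0.3313.
Compositions from xᵢ = zᵢ/(1+ψ(Kᵢ−1)), yᵢ = Kᵢxᵢ:
  MEK: x = 0.0994, y = 0.3619
  ethylbenzene: x = 0.3937, y = 0.3035
  p-xylene: x = 0.5069, y = 0.3346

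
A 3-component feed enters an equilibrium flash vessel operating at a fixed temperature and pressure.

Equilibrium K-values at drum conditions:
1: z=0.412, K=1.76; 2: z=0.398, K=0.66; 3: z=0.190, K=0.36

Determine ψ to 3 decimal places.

Material balance + equilibrium reduce to Σ zᵢ(Kᵢ−1)/(1+ψ(Kᵢ−1)) = 0.
Feasibility: ΣzᵢKᵢ = 1.056, Σzᵢ/Kᵢ = 1.365 — both > 1, two phases present.
Newton iteration, ψ⁰ = 0.5:
  ψ = 0.500: g = -0.1150, g' = -0.360 → ψ = 0.181
  ψ = 0.181: g = -0.0064, g' = -0.336 → ψ = 0.162
Converged at ψ = 0.162.

ψ = 0.162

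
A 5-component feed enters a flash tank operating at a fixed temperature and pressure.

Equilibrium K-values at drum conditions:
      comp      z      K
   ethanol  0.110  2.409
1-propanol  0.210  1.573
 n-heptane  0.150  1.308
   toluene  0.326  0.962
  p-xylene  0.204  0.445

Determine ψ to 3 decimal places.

ψ = 0.715

Let ψ = V/F and solve Σ zᵢ(Kᵢ−1)/(1+ψ(Kᵢ−1)) = 0.
g(0) = ΣzᵢKᵢ − 1 = 0.196 and g(1) = 1 − Σzᵢ/Kᵢ = -0.091, so a root lies in (0, 1).
Newton–Raphson from ψ = 0.5:
  ψ = 0.500: g = 0.0552, g' = -0.248 → ψ = 0.722
  ψ = 0.722: g = -0.0019, g' = -0.273 → ψ = 0.715
Converged at ψ = 0.715.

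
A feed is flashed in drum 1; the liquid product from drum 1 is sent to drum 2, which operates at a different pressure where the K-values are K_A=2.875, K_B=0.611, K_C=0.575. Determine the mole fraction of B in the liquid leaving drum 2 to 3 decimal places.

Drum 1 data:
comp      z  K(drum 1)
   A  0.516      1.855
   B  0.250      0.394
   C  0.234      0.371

Drum 1:
Rachford–Rice: g(ψ₁) = Σ zᵢ(Kᵢ−1)/(1+ψ₁(Kᵢ−1)) = 0.
Check two-phase: ΣzᵢKᵢ = 1.142 > 1 and Σzᵢ/Kᵢ = 1.543 > 1, so g(0) = 0.142 > 0 and g(1) = -0.543 < 0.
Iterate (Newton) starting at ψ₁ = 0.67:
  ψ₁ = 0.670: g = -0.2290, g' = -0.689 → ψ₁ = 0.338
  ψ₁ = 0.338: g = -0.0351, g' = -0.522 → ψ₁ = 0.271
  ψ₁ = 0.271: g = -0.0003, g' = -0.515 → ψ₁ = 0.270
Converged at ψ₁ = 0.270.
Drum-1 compositions:
  A: x = 0.419, y = 0.778
  B: x = 0.299, y = 0.118
  C: x = 0.282, y = 0.105
Drum-2 feed = drum-1 liquid: z₂ = (0.4192, 0.2989, 0.2819).
Drum 2:
Newton iteration, ψ₂⁰ = 0.61:
  ψ₂ = 0.610: g = 0.0525, g' = -0.491 → ψ₂ = 0.717
  ψ₂ = 0.717: g = 0.0018, g' = -0.460 → ψ₂ = 0.721
Converged at ψ₂ = 0.721.
  A: x = 0.178, y = 0.513
  B: x = 0.415, y = 0.254
  C: x = 0.406, y = 0.234

x_B (drum 2) = 0.415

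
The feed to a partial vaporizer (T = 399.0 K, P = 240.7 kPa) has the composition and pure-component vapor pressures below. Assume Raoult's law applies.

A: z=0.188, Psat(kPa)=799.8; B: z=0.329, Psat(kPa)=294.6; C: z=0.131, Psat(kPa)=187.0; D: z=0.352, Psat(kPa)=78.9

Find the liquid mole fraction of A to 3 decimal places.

Raoult's law: Kᵢ = Pᵢˢᵃᵗ/P = Pᵢˢᵃᵗ/240.7.
  K_A = 799.8/240.7 = 3.32281, K_B = 294.6/240.7 = 1.22393, K_C = 187.0/240.7 = 0.77690, K_D = 78.9/240.7 = 0.32779
Iterate (Newton) starting at β = 0.5:
  β = 0.500: g = -0.1210, g' = -0.600 → β = 0.298
Converged at β = 0.298.
Compositions from xᵢ = zᵢ/(1+β(Kᵢ−1)), yᵢ = Kᵢxᵢ:
  A: x = 0.111, y = 0.369
  B: x = 0.308, y = 0.377
  C: x = 0.140, y = 0.109
  D: x = 0.440, y = 0.144

x_A = 0.111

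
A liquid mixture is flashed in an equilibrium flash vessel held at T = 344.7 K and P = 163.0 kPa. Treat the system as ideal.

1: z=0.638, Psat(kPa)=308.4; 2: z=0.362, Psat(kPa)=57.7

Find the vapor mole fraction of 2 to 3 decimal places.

y_2 = 0.205

Raoult's law: Kᵢ = Pᵢˢᵃᵗ/P = Pᵢˢᵃᵗ/163.0.
  K_1 = 308.4/163.0 = 1.89202, K_2 = 57.7/163.0 = 0.35399
Material balance + equilibrium reduce to Σ zᵢ(Kᵢ−1)/(1+ψ(Kᵢ−1)) = 0.
g(0) = ΣzᵢKᵢ − 1 = 0.335 and g(1) = 1 − Σzᵢ/Kᵢ = -0.360, so a root lies in (0, 1).
Iterate (Newton) starting at ψ = 0.5:
  ψ = 0.500: g = 0.0481, g' = -0.572 → ψ = 0.584
  ψ = 0.584: g = -0.0014, g' = -0.609 → ψ = 0.582
Converged at ψ = 0.582.
Compositions from xᵢ = zᵢ/(1+ψ(Kᵢ−1)), yᵢ = Kᵢxᵢ:
  1: x = 0.420, y = 0.795
  2: x = 0.580, y = 0.205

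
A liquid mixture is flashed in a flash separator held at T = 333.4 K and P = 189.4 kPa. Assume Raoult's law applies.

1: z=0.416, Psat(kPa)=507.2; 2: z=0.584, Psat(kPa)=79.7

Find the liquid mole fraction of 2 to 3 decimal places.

Raoult's law: Kᵢ = Pᵢˢᵃᵗ/P = Pᵢˢᵃᵗ/189.4.
  K_1 = 507.2/189.4 = 2.67793, K_2 = 79.7/189.4 = 0.42080
Let ψ = V/F and solve Σ zᵢ(Kᵢ−1)/(1+ψ(Kᵢ−1)) = 0.
Feasibility: ΣzᵢKᵢ = 1.360, Σzᵢ/Kᵢ = 1.543 — both > 1, two phases present.
Binary case is linear: z₁(K₁−1)(1+ψ(K₂−1)) + z₂(K₂−1)(1+ψ(K₁−1)) = 0
⇒ ψ = [z₁(K₁−1)+z₂(K₂−1)] / [−(K₁−1)(K₂−1)] = 0.3598/0.9719 = 0.370
Compositions from xᵢ = zᵢ/(1+ψ(Kᵢ−1)), yᵢ = Kᵢxᵢ:
  1: x = 0.257, y = 0.687
  2: x = 0.743, y = 0.313

x_2 = 0.743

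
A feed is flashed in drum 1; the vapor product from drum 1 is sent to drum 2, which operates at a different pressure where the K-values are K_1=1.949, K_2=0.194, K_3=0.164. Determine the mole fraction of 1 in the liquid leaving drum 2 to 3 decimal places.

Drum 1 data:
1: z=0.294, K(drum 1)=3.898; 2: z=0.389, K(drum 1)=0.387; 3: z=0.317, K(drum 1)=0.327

Drum 1:
Material balance + equilibrium reduce to Σ zᵢ(Kᵢ−1)/(1+ψ₁(Kᵢ−1)) = 0.
Feasibility: ΣzᵢKᵢ = 1.400, Σzᵢ/Kᵢ = 2.050 — both > 1, two phases present.
Newton–Raphson from ψ₁ = 0.37:
  ψ₁ = 0.370: g = -0.1813, g' = -1.074 → ψ₁ = 0.201
  ψ₁ = 0.201: g = 0.0195, g' = -1.368 → ψ₁ = 0.215
  ψ₁ = 0.215: g = 0.0003, g' = -1.326 → ψ₁ = 0.216
Converged at ψ₁ = 0.216.
Drum-1 compositions:
  1: x = 0.181, y = 0.705
  2: x = 0.448, y = 0.173
  3: x = 0.371, y = 0.121
Drum-2 feed = drum-1 vapor: z₂ = (0.7053, 0.1735, 0.1213).
Drum 2:
Material balance + equilibrium reduce to Σ zᵢ(Kᵢ−1)/(1+ψ₂(Kᵢ−1)) = 0.
Feasibility: ΣzᵢKᵢ = 1.428, Σzᵢ/Kᵢ = 1.995 — both > 1, two phases present.
Newton–Raphson from ψ₂ = 0.36:
  ψ₂ = 0.360: g = 0.1569, g' = -0.750 → ψ₂ = 0.569
  ψ₂ = 0.569: g = -0.0172, g' = -0.961 → ψ₂ = 0.551
Converged at ψ₂ = 0.551.
  1: x = 0.463, y = 0.903
  2: x = 0.312, y = 0.061
  3: x = 0.225, y = 0.037

x_1 (drum 2) = 0.463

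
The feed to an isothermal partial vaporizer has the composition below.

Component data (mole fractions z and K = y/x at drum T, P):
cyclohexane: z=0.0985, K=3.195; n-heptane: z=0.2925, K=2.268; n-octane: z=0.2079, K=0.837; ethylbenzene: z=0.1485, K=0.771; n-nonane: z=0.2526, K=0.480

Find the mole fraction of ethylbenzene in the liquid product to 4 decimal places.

Iterate (Newton) starting at β = 0.64:
  β = 0.6400: g = 0.02009, g' = -0.3964 → β = 0.6907
  β = 0.6907: g = 0.00010, g' = -0.3929 → β = 0.6910
Converged at β = 0.6910.
Compositions from xᵢ = zᵢ/(1+β(Kᵢ−1)), yᵢ = Kᵢxᵢ:
  cyclohexane: x = 0.0391, y = 0.1251
  n-heptane: x = 0.1559, y = 0.3536
  n-octane: x = 0.2343, y = 0.1961
  ethylbenzene: x = 0.1764, y = 0.1360
  n-nonane: x = 0.3943, y = 0.1892

x_ethylbenzene = 0.1764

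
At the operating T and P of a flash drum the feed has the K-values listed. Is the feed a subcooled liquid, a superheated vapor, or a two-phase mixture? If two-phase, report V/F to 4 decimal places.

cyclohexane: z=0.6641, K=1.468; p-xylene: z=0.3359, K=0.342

two-phase, V/F = 0.2915

ΣzᵢKᵢ = 1.0898; Σzᵢ/Kᵢ = 1.4345.
Both exceed 1, so a two-phase solution exists.
Material balance + equilibrium reduce to Σ zᵢ(Kᵢ−1)/(1+ψ(Kᵢ−1)) = 0.
Binary case is linear: z₁(K₁−1)(1+ψ(K₂−1)) + z₂(K₂−1)(1+ψ(K₁−1)) = 0
⇒ ψ = [z₁(K₁−1)+z₂(K₂−1)] / [−(K₁−1)(K₂−1)] = 0.08978/0.30794 = 0.2915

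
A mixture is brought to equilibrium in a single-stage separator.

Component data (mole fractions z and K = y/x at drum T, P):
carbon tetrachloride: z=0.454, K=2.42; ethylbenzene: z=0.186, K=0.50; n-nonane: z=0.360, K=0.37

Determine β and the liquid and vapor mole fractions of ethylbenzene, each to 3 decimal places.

β = 0.388, x_ethylbenzene = 0.231, y_ethylbenzene = 0.115

Material balance + equilibrium reduce to Σ zᵢ(Kᵢ−1)/(1+β(Kᵢ−1)) = 0.
Check two-phase: ΣzᵢKᵢ = 1.325 > 1 and Σzᵢ/Kᵢ = 1.533 > 1, so g(0) = 0.325 > 0 and g(1) = -0.533 < 0.
Newton iteration, β⁰ = 0.5:
  β = 0.500: g = -0.0781, g' = -0.700 → β = 0.388
Converged at β = 0.388.
Compositions from xᵢ = zᵢ/(1+β(Kᵢ−1)), yᵢ = Kᵢxᵢ:
  carbon tetrachloride: x = 0.293, y = 0.708
  ethylbenzene: x = 0.231, y = 0.115
  n-nonane: x = 0.477, y = 0.176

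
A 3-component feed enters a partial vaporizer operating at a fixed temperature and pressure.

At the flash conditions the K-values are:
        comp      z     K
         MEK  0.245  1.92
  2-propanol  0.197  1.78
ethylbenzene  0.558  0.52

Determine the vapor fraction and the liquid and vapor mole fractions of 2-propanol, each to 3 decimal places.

Rachford–Rice: g(ψ) = Σ zᵢ(Kᵢ−1)/(1+ψ(Kᵢ−1)) = 0.
g(0) = ΣzᵢKᵢ − 1 = 0.111 and g(1) = 1 − Σzᵢ/Kᵢ = -0.311, so a root lies in (0, 1).
Newton iteration, ψ⁰ = 0.5:
  ψ = 0.500: g = -0.0875, g' = -0.382 → ψ = 0.271
  ψ = 0.271: g = -0.0006, g' = -0.384 → ψ = 0.269
Converged at ψ = 0.269.
Compositions from xᵢ = zᵢ/(1+ψ(Kᵢ−1)), yᵢ = Kᵢxᵢ:
  MEK: x = 0.196, y = 0.377
  2-propanol: x = 0.163, y = 0.290
  ethylbenzene: x = 0.641, y = 0.333

ψ = 0.269, x_2-propanol = 0.163, y_2-propanol = 0.290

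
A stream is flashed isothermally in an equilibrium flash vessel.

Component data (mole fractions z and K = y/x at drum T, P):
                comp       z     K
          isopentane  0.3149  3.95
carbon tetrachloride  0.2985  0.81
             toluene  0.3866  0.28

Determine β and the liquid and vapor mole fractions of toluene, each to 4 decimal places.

β = 0.3737, x_toluene = 0.5289, y_toluene = 0.1481

Let β = V/F and solve Σ zᵢ(Kᵢ−1)/(1+β(Kᵢ−1)) = 0.
g(0) = ΣzᵢKᵢ − 1 = 0.5939 and g(1) = 1 − Σzᵢ/Kᵢ = -0.8290, so a root lies in (0, 1).
Newton iteration, β⁰ = 0.59:
  β = 0.5900: g = -0.20882, g' = -0.9843 → β = 0.3778
  β = 0.3778: g = -0.00418, g' = -1.0035 → β = 0.3737
Converged at β = 0.3737.
Compositions from xᵢ = zᵢ/(1+β(Kᵢ−1)), yᵢ = Kᵢxᵢ:
  isopentane: x = 0.1498, y = 0.5916
  carbon tetrachloride: x = 0.3213, y = 0.2603
  toluene: x = 0.5289, y = 0.1481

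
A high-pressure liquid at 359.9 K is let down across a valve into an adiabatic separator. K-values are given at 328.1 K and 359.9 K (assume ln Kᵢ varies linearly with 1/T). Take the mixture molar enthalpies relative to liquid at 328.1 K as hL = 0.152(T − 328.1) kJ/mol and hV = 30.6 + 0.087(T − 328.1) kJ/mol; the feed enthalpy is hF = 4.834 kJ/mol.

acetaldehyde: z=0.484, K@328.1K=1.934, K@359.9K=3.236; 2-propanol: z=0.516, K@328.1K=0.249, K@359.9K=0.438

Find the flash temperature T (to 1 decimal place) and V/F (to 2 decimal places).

T = 330.5 K, V/F = 0.15

Adiabatic flash: solve Rachford–Rice at each trial T, then check hF = ψ·hV(T) + (1−ψ)·hL(T).
  T = 328.1 K: K = (1.934, 0.249), RR gives ψ = 0.092, H_out = 2.816 kJ/mol
  T = 359.9 K: K = (3.236, 0.438), RR gives ψ = 0.630, H_out = 22.822 kJ/mol
  T = 344.0 K: K = (2.532, 0.335), RR gives ψ = 0.390, H_out = 13.962 kJ/mol
  T = 336.1 K: K = (2.222, 0.290), RR gives ψ = 0.259, H_out = 9.014 kJ/mol
  T = 332.1 K: K = (2.075, 0.269), RR gives ψ = 0.182, H_out = 6.125 kJ/mol
  T = 330.1 K: K = (2.003, 0.259), RR gives ψ = 0.139, H_out = 4.534 kJ/mol
Linear interpolation between T = 330.1 (H_out = 4.534) and T = 332.1 (H_out = 6.125) on hF = 4.834 gives T ≈ 330.5 K, at which ψ = 0.15.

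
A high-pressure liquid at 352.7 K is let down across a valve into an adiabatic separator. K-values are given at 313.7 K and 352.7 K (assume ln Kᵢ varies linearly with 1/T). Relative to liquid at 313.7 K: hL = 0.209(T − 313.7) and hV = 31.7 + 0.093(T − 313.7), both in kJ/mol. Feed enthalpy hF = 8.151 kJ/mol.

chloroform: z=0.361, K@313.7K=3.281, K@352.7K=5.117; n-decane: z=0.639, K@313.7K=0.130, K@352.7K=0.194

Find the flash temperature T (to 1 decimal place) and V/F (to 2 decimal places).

Adiabatic flash: solve Rachford–Rice at each trial T, then check hF = ψ·hV(T) + (1−ψ)·hL(T).
  T = 313.7 K: K = (3.281, 0.130), RR gives ψ = 0.135, H_out = 4.273 kJ/mol
  T = 352.7 K: K = (5.117, 0.194), RR gives ψ = 0.293, H_out = 16.105 kJ/mol
  T = 333.2 K: K = (4.151, 0.161), RR gives ψ = 0.227, H_out = 10.767 kJ/mol
  T = 323.4 K: K = (3.701, 0.145), RR gives ψ = 0.186, H_out = 7.703 kJ/mol
  T = 328.3 K: K = (3.923, 0.153), RR gives ψ = 0.207, H_out = 9.277 kJ/mol
  T = 325.9 K: K = (3.814, 0.149), RR gives ψ = 0.197, H_out = 8.517 kJ/mol
  T = 324.6 K: K = (3.755, 0.147), RR gives ψ = 0.191, H_out = 8.097 kJ/mol
Linear interpolation between T = 324.6 (H_out = 8.097) and T = 325.9 (H_out = 8.517) on hF = 8.151 gives T ≈ 324.8 K, at which ψ = 0.19.

T = 324.8 K, V/F = 0.19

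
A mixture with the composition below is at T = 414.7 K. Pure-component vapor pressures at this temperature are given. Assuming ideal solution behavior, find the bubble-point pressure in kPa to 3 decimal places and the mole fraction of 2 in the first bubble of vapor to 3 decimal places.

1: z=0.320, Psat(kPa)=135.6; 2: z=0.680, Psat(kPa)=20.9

At the bubble point ψ → 0, so ΣzᵢKᵢ = 1 with Kᵢ = Pᵢˢᵃᵗ/P ⇒ P = ΣzᵢPᵢˢᵃᵗ.
P = 0.320·135.6 + 0.680·20.9 = 57.604 kPa
yᵢ = zᵢPᵢˢᵃᵗ/P ⇒ y_2 = 0.680·20.9/57.604 = 0.247

Pbub = 57.604 kPa, y_2 = 0.247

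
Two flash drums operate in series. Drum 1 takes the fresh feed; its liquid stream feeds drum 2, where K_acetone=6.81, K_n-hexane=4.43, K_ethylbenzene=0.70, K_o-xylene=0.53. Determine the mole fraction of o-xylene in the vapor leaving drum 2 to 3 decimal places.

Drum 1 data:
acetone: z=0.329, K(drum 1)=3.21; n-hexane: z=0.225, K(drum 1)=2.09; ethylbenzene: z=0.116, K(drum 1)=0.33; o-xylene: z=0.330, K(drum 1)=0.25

y_o-xylene (drum 2) = 0.373

Drum 1:
Material balance + equilibrium reduce to Σ zᵢ(Kᵢ−1)/(1+ψ₁(Kᵢ−1)) = 0.
Feasibility: ΣzᵢKᵢ = 1.647, Σzᵢ/Kᵢ = 1.882 — both > 1, two phases present.
Iterate (Newton) starting at ψ₁ = 0.5:
  ψ₁ = 0.500: g = -0.0087, g' = -1.068 → ψ₁ = 0.492
Converged at ψ₁ = 0.492.
Drum-1 compositions:
  acetone: x = 0.158, y = 0.506
  n-hexane: x = 0.146, y = 0.306
  ethylbenzene: x = 0.173, y = 0.057
  o-xylene: x = 0.523, y = 0.131
Drum-2 feed = drum-1 liquid: z₂ = (0.1576, 0.1465, 0.1730, 0.5229).
Drum 2:
Let ψ₂ = V/F and solve Σ zᵢ(Kᵢ−1)/(1+ψ₂(Kᵢ−1)) = 0.
Feasibility: ΣzᵢKᵢ = 2.121, Σzᵢ/Kᵢ = 1.290 — both > 1, two phases present.
Newton iteration, ψ₂⁰ = 0.44:
  ψ₂ = 0.440: g = 0.0882, g' = -0.899 → ψ₂ = 0.538
  ψ₂ = 0.538: g = 0.0077, g' = -0.754 → ψ₂ = 0.548
Converged at ψ₂ = 0.548.
  acetone: x = 0.038, y = 0.256
  n-hexane: x = 0.051, y = 0.225
  ethylbenzene: x = 0.207, y = 0.145
  o-xylene: x = 0.704, y = 0.373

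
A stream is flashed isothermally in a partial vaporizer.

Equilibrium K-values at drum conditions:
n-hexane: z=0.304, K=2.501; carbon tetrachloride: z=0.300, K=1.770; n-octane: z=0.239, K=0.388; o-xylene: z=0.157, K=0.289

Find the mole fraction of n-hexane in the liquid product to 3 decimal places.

Rachford–Rice: g(ψ) = Σ zᵢ(Kᵢ−1)/(1+ψ(Kᵢ−1)) = 0.
Feasibility: ΣzᵢKᵢ = 1.429, Σzᵢ/Kᵢ = 1.450 — both > 1, two phases present.
Newton iteration, ψ⁰ = 0.5:
  ψ = 0.500: g = 0.0435, g' = -0.693 → ψ = 0.563
  ψ = 0.563: g = -0.0007, g' = -0.717 → ψ = 0.562
Converged at ψ = 0.562.
Compositions from xᵢ = zᵢ/(1+ψ(Kᵢ−1)), yᵢ = Kᵢxᵢ:
  n-hexane: x = 0.165, y = 0.412
  carbon tetrachloride: x = 0.209, y = 0.371
  n-octane: x = 0.364, y = 0.141
  o-xylene: x = 0.261, y = 0.076

x_n-hexane = 0.165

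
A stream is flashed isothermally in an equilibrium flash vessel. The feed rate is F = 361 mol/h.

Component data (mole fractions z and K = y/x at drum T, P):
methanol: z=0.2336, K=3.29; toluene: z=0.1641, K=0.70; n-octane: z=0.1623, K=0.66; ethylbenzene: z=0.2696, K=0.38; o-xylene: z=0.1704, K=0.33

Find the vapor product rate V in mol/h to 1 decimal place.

V = 45.6 mol/h

Material balance + equilibrium reduce to Σ zᵢ(Kᵢ−1)/(1+V/F(Kᵢ−1)) = 0.
g(0) = ΣzᵢKᵢ − 1 = 0.1492 and g(1) = 1 − Σzᵢ/Kᵢ = -0.7772, so a root lies in (0, 1).
Newton–Raphson from V/F = 0.51:
  V/F = 0.5100: g = -0.29600, g' = -0.7068 → V/F = 0.0912
  V/F = 0.0912: g = 0.03615, g' = -1.0770 → V/F = 0.1248
  V/F = 0.1248: g = 0.00151, g' = -0.9902 → V/F = 0.1263
Converged at V/F = 0.1263.
Then V = V/F·F = 0.1263·361 = 45.6 mol/h and L = F − V = 315.4 mol/h.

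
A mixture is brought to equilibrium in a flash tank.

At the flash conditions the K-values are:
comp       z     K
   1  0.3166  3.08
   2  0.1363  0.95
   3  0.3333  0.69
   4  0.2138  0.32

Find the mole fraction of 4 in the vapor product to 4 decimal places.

Let β = V/F and solve Σ zᵢ(Kᵢ−1)/(1+β(Kᵢ−1)) = 0.
g(0) = ΣzᵢKᵢ − 1 = 0.4030 and g(1) = 1 − Σzᵢ/Kᵢ = -0.3974, so a root lies in (0, 1).
Newton iteration, β⁰ = 0.5:
  β = 0.5000: g = -0.02674, g' = -0.6013 → β = 0.4555
  β = 0.4555: g = 0.00022, g' = -0.6124 → β = 0.4559
Converged at β = 0.4559.
Compositions from xᵢ = zᵢ/(1+β(Kᵢ−1)), yᵢ = Kᵢxᵢ:
  1: x = 0.1625, y = 0.5005
  2: x = 0.1395, y = 0.1325
  3: x = 0.3882, y = 0.2678
  4: x = 0.3099, y = 0.0992

y_4 = 0.0992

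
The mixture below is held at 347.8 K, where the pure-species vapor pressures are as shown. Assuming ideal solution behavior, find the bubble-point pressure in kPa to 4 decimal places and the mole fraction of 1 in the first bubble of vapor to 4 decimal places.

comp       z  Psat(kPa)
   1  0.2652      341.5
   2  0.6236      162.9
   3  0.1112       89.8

At the bubble point ψ → 0, so ΣzᵢKᵢ = 1 with Kᵢ = Pᵢˢᵃᵗ/P ⇒ P = ΣzᵢPᵢˢᵃᵗ.
P = 0.2652·341.5 + 0.6236·162.9 + 0.1112·89.8 = 202.1360 kPa
yᵢ = zᵢPᵢˢᵃᵗ/P ⇒ y_1 = 0.2652·341.5/202.1360 = 0.4480

Pbub = 202.1360 kPa, y_1 = 0.4480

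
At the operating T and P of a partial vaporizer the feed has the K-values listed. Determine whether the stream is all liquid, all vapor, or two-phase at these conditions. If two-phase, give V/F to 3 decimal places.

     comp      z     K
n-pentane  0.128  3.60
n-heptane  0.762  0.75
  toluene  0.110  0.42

ΣzᵢKᵢ = 1.079; Σzᵢ/Kᵢ = 1.313.
Both exceed 1, so a two-phase solution exists.
Rachford–Rice: g(ψ) = Σ zᵢ(Kᵢ−1)/(1+ψ(Kᵢ−1)) = 0.
Newton iteration, ψ⁰ = 0.5:
  ψ = 0.500: g = -0.1629, g' = -0.299 → ψ = 0.000
  ψ = 0.000: g = 0.0785, g' = -0.950 → ψ = 0.083
  ψ = 0.083: g = 0.0124, g' = -0.677 → ψ = 0.101
  ψ = 0.101: g = 0.0004, g' = -0.635 → ψ = 0.102
Converged at ψ = 0.102.

two-phase, V/F = 0.102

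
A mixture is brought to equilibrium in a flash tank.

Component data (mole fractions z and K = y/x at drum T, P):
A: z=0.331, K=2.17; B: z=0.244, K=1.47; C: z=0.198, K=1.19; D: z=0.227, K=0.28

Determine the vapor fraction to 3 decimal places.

Rachford–Rice: g(ψ) = Σ zᵢ(Kᵢ−1)/(1+ψ(Kᵢ−1)) = 0.
g(0) = ΣzᵢKᵢ − 1 = 0.376 and g(1) = 1 − Σzᵢ/Kᵢ = -0.296, so a root lies in (0, 1).
Newton iteration, ψ⁰ = 0.52:
  ψ = 0.520: g = 0.1059, g' = -0.517 → ψ = 0.725
  ψ = 0.725: g = -0.0138, g' = -0.683 → ψ = 0.705
  ψ = 0.705: g = -0.0003, g' = -0.657 → ψ = 0.704
Converged at ψ = 0.704.

ψ = 0.704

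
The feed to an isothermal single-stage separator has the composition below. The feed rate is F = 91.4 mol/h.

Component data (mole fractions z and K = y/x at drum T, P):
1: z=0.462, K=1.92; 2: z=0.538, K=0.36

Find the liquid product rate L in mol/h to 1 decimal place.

L = 78.9 mol/h

Material balance + equilibrium reduce to Σ zᵢ(Kᵢ−1)/(1+ψ(Kᵢ−1)) = 0.
Check two-phase: ΣzᵢKᵢ = 1.081 > 1 and Σzᵢ/Kᵢ = 1.735 > 1, so g(0) = 0.081 > 0 and g(1) = -0.735 < 0.
Binary case is linear: z₁(K₁−1)(1+ψ(K₂−1)) + z₂(K₂−1)(1+ψ(K₁−1)) = 0
⇒ ψ = [z₁(K₁−1)+z₂(K₂−1)] / [−(K₁−1)(K₂−1)] = 0.0807/0.5888 = 0.137
Then V = ψ·F = 0.1371·91.4 = 12.5 mol/h and L = F − V = 78.9 mol/h.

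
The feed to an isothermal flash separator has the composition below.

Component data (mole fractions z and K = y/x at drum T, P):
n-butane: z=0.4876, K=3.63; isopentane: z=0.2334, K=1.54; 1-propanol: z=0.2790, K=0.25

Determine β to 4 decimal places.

Let β = V/F and solve Σ zᵢ(Kᵢ−1)/(1+β(Kᵢ−1)) = 0.
Feasibility: ΣzᵢKᵢ = 2.1992, Σzᵢ/Kᵢ = 1.4019 — both > 1, two phases present.
Newton iteration, β⁰ = 0.5:
  β = 0.5000: g = 0.31839, g' = -1.0733 → β = 0.7966
  β = 0.7966: g = -0.01742, g' = -1.3540 → β = 0.7838
  β = 0.7838: g = -0.00024, g' = -1.3173 → β = 0.7836
Converged at β = 0.7836.

β = 0.7836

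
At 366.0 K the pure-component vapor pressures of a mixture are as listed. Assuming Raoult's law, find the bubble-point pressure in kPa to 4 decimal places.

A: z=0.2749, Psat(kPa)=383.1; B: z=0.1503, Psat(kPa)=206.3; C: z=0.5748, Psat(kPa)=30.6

At the bubble point ψ → 0, so ΣzᵢKᵢ = 1 with Kᵢ = Pᵢˢᵃᵗ/P ⇒ P = ΣzᵢPᵢˢᵃᵗ.
P = 0.2749·383.1 + 0.1503·206.3 + 0.5748·30.6 = 153.9100 kPa

Pbub = 153.9100 kPa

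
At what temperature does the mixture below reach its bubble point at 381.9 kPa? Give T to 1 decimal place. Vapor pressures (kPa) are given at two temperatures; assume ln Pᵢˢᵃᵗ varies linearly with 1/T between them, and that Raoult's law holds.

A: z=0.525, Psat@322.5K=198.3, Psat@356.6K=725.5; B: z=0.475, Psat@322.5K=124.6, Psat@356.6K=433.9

Bubble-point temperature: ΣzᵢPᵢˢᵃᵗ(T) = P. Interpolate ln Pᵢˢᵃᵗ = aᵢ + bᵢ/T.
  T = 322.5 K: ΣzᵢPᵢˢᵃᵗ = 163.29 kPa
  T = 356.6 K: ΣzᵢPᵢˢᵃᵗ = 586.99 kPa
  T = 339.6 K: ΣzᵢPᵢˢᵃᵗ = 320.28 kPa
  T = 348.1 K: ΣzᵢPᵢˢᵃᵗ = 436.80 kPa
  T = 343.9 K: ΣzᵢPᵢˢᵃᵗ = 375.43 kPa
  T = 346.0 K: ΣzᵢPᵢˢᵃᵗ = 405.14 kPa
Interpolating between 343.9 K and 346.0 K gives T ≈ 344.4 K.

T = 344.4 K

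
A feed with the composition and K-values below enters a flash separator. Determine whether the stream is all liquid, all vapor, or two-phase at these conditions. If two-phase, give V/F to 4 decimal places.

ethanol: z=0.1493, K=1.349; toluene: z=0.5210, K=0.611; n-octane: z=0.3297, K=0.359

all liquid

ΣzᵢKᵢ = 0.6381; Σzᵢ/Kᵢ = 1.8818.
Since ΣzᵢKᵢ < 1 the mixture is below its bubble point — single liquid phase.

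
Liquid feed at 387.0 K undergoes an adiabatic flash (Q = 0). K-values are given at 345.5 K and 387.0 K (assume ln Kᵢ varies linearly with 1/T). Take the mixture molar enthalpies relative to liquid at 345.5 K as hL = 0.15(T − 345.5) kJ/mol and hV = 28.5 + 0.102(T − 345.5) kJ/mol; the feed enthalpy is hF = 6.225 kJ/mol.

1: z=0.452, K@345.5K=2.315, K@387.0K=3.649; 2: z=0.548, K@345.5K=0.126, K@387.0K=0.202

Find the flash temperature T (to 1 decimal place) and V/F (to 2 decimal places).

Adiabatic flash: solve Rachford–Rice at each trial T, then check hF = ψ·hV(T) + (1−ψ)·hL(T).
  T = 345.5 K: K = (2.315, 0.126), RR gives ψ = 0.100, H_out = 2.862 kJ/mol
  T = 387.0 K: K = (3.649, 0.202), RR gives ψ = 0.360, H_out = 15.756 kJ/mol
  T = 366.2 K: K = (2.943, 0.162), RR gives ψ = 0.257, H_out = 10.175 kJ/mol
  T = 355.9 K: K = (2.621, 0.143), RR gives ψ = 0.189, H_out = 6.865 kJ/mol
  T = 350.7 K: K = (2.465, 0.134), RR gives ψ = 0.148, H_out = 4.969 kJ/mol
  T = 353.3 K: K = (2.542, 0.139), RR gives ψ = 0.170, H_out = 5.940 kJ/mol
  T = 354.6 K: K = (2.581, 0.141), RR gives ψ = 0.180, H_out = 6.408 kJ/mol
Linear interpolation between T = 353.3 (H_out = 5.940) and T = 354.6 (H_out = 6.408) on hF = 6.225 gives T ≈ 354.1 K, at which ψ = 0.18.

T = 354.1 K, V/F = 0.18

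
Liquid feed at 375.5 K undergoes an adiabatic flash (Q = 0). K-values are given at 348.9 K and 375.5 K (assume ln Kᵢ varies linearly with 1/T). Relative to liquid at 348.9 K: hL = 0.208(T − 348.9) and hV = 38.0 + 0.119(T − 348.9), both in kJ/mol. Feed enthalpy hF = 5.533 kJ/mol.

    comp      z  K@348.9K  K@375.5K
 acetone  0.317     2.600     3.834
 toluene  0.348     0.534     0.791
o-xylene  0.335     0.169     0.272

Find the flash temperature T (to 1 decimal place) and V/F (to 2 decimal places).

Adiabatic flash: solve Rachford–Rice at each trial T, then check hF = ψ·hV(T) + (1−ψ)·hL(T).
  T = 348.9 K: K = (2.600, 0.534, 0.169), RR gives ψ = 0.063, H_out = 2.391 kJ/mol
  T = 375.5 K: K = (3.834, 0.791, 0.272), RR gives ψ = 0.397, H_out = 19.695 kJ/mol
  T = 362.2 K: K = (3.180, 0.655, 0.216), RR gives ψ = 0.239, H_out = 11.575 kJ/mol
  T = 355.5 K: K = (2.879, 0.592, 0.191), RR gives ψ = 0.155, H_out = 7.170 kJ/mol
  T = 352.2 K: K = (2.737, 0.562, 0.180), RR gives ψ = 0.110, H_out = 4.849 kJ/mol
  T = 353.9 K: K = (2.809, 0.578, 0.186), RR gives ψ = 0.134, H_out = 6.060 kJ/mol
Linear interpolation between T = 352.2 (H_out = 4.849) and T = 353.9 (H_out = 6.060) on hF = 5.533 gives T ≈ 353.2 K, at which ψ = 0.12.

T = 353.2 K, V/F = 0.12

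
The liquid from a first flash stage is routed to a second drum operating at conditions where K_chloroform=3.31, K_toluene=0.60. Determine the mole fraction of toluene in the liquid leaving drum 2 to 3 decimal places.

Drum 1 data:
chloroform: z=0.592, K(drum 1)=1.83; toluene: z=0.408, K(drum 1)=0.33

Drum 1:
Material balance + equilibrium reduce to Σ zᵢ(Kᵢ−1)/(1+ψ₁(Kᵢ−1)) = 0.
Check two-phase: ΣzᵢKᵢ = 1.218 > 1 and Σzᵢ/Kᵢ = 1.560 > 1, so g(0) = 0.218 > 0 and g(1) = -0.560 < 0.
Binary case is linear: z₁(K₁−1)(1+ψ₁(K₂−1)) + z₂(K₂−1)(1+ψ₁(K₁−1)) = 0
⇒ ψ₁ = [z₁(K₁−1)+z₂(K₂−1)] / [−(K₁−1)(K₂−1)] = 0.2180/0.5561 = 0.392
Drum-1 compositions:
  chloroform: x = 0.447, y = 0.817
  toluene: x = 0.553, y = 0.183
Drum-2 feed = drum-1 liquid: z₂ = (0.4467, 0.5533).
Drum 2:
Rachford–Rice: g(ψ₂) = Σ zᵢ(Kᵢ−1)/(1+ψ₂(Kᵢ−1)) = 0.
Check two-phase: ΣzᵢKᵢ = 1.810 > 1 and Σzᵢ/Kᵢ = 1.057 > 1, so g(0) = 0.810 > 0 and g(1) = -0.057 < 0.
Newton iteration, ψ₂⁰ = 0.41:
  ψ₂ = 0.410: g = 0.2652, g' = -0.755 → ψ₂ = 0.761
  ψ₂ = 0.761: g = 0.0559, g' = -0.496 → ψ₂ = 0.874
  ψ₂ = 0.874: g = 0.0016, g' = -0.471 → ψ₂ = 0.877
Converged at ψ₂ = 0.877.
  chloroform: x = 0.148, y = 0.489
  toluene: x = 0.852, y = 0.511

x_toluene (drum 2) = 0.852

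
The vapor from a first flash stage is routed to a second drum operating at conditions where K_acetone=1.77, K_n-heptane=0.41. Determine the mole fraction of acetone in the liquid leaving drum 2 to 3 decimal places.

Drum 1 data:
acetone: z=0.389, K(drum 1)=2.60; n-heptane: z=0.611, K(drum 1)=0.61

x_acetone (drum 2) = 0.434

Drum 1:
Rachford–Rice: g(ψ₁) = Σ zᵢ(Kᵢ−1)/(1+ψ₁(Kᵢ−1)) = 0.
g(0) = ΣzᵢKᵢ − 1 = 0.384 and g(1) = 1 − Σzᵢ/Kᵢ = -0.151, so a root lies in (0, 1).
Binary case is linear: z₁(K₁−1)(1+ψ₁(K₂−1)) + z₂(K₂−1)(1+ψ₁(K₁−1)) = 0
⇒ ψ₁ = [z₁(K₁−1)+z₂(K₂−1)] / [−(K₁−1)(K₂−1)] = 0.3841/0.6240 = 0.616
Drum-1 compositions:
  acetone: x = 0.196, y = 0.510
  n-heptane: x = 0.804, y = 0.490
Drum-2 feed = drum-1 vapor: z₂ = (0.5095, 0.4905).
Drum 2:
Rachford–Rice: g(ψ₂) = Σ zᵢ(Kᵢ−1)/(1+ψ₂(Kᵢ−1)) = 0.
g(0) = ΣzᵢKᵢ − 1 = 0.103 and g(1) = 1 − Σzᵢ/Kᵢ = -0.484, so a root lies in (0, 1).
Newton iteration, ψ₂⁰ = 0.45:
  ψ₂ = 0.450: g = -0.1026, g' = -0.483 → ψ₂ = 0.238
  ψ₂ = 0.238: g = -0.0049, g' = -0.447 → ψ₂ = 0.227
Converged at ψ₂ = 0.227.
  acetone: x = 0.434, y = 0.768
  n-heptane: x = 0.566, y = 0.232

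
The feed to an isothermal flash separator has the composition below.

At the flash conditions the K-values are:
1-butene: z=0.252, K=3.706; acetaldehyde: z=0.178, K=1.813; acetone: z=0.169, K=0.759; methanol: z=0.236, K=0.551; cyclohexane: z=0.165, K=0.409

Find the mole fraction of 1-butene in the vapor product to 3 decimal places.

Let β = V/F and solve Σ zᵢ(Kᵢ−1)/(1+β(Kᵢ−1)) = 0.
g(0) = ΣzᵢKᵢ − 1 = 0.582 and g(1) = 1 − Σzᵢ/Kᵢ = -0.221, so a root lies in (0, 1).
Newton–Raphson from β = 0.52:
  β = 0.520: g = 0.0594, g' = -0.591 → β = 0.621
  β = 0.621: g = 0.0019, g' = -0.558 → β = 0.624
Converged at β = 0.624.
Compositions from xᵢ = zᵢ/(1+β(Kᵢ−1)), yᵢ = Kᵢxᵢ:
  1-butene: x = 0.094, y = 0.347
  acetaldehyde: x = 0.118, y = 0.214
  acetone: x = 0.199, y = 0.151
  methanol: x = 0.328, y = 0.181
  cyclohexane: x = 0.261, y = 0.107

y_1-butene = 0.347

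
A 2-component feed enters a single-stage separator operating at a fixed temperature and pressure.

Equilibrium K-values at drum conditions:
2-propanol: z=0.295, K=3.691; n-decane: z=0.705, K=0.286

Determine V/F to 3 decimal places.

V/F = 0.151

Material balance + equilibrium reduce to Σ zᵢ(Kᵢ−1)/(1+V/F(Kᵢ−1)) = 0.
Feasibility: ΣzᵢKᵢ = 1.290, Σzᵢ/Kᵢ = 2.545 — both > 1, two phases present.
Binary case is linear: z₁(K₁−1)(1+V/F(K₂−1)) + z₂(K₂−1)(1+V/F(K₁−1)) = 0
⇒ V/F = [z₁(K₁−1)+z₂(K₂−1)] / [−(K₁−1)(K₂−1)] = 0.2905/1.9214 = 0.151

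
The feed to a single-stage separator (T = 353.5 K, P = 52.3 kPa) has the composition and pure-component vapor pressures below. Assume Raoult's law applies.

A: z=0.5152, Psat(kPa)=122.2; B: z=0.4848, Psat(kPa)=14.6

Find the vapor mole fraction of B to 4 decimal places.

Raoult's law: Kᵢ = Pᵢˢᵃᵗ/P = Pᵢˢᵃᵗ/52.3.
  K_A = 122.2/52.3 = 2.336520, K_B = 14.6/52.3 = 0.279159
Binary case is linear: z₁(K₁−1)(1+V/F(K₂−1)) + z₂(K₂−1)(1+V/F(K₁−1)) = 0
⇒ V/F = [z₁(K₁−1)+z₂(K₂−1)] / [−(K₁−1)(K₂−1)] = 0.33911/0.96342 = 0.3520
Compositions from xᵢ = zᵢ/(1+V/F(Kᵢ−1)), yᵢ = Kᵢxᵢ:
  A: x = 0.3504, y = 0.8187
  B: x = 0.6496, y = 0.1813

y_B = 0.1813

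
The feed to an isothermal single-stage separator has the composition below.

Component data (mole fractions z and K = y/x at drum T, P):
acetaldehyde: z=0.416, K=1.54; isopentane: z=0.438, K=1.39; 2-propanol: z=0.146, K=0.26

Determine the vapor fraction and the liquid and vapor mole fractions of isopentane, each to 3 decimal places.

Rachford–Rice: g(ψ) = Σ zᵢ(Kᵢ−1)/(1+ψ(Kᵢ−1)) = 0.
Feasibility: ΣzᵢKᵢ = 1.287, Σzᵢ/Kᵢ = 1.147 — both > 1, two phases present.
Iterate (Newton) starting at ψ = 0.51:
  ψ = 0.510: g = 0.1451, g' = -0.327 → ψ = 0.953
  ψ = 0.953: g = -0.0941, g' = -1.010 → ψ = 0.860
  ψ = 0.860: g = -0.0160, g' = -0.699 → ψ = 0.837
  ψ = 0.837: g = -0.0006, g' = -0.648 → ψ = 0.836
Converged at ψ = 0.836.
Compositions from xᵢ = zᵢ/(1+ψ(Kᵢ−1)), yᵢ = Kᵢxᵢ:
  acetaldehyde: x = 0.287, y = 0.441
  isopentane: x = 0.330, y = 0.459
  2-propanol: x = 0.383, y = 0.100

ψ = 0.836, x_isopentane = 0.330, y_isopentane = 0.459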